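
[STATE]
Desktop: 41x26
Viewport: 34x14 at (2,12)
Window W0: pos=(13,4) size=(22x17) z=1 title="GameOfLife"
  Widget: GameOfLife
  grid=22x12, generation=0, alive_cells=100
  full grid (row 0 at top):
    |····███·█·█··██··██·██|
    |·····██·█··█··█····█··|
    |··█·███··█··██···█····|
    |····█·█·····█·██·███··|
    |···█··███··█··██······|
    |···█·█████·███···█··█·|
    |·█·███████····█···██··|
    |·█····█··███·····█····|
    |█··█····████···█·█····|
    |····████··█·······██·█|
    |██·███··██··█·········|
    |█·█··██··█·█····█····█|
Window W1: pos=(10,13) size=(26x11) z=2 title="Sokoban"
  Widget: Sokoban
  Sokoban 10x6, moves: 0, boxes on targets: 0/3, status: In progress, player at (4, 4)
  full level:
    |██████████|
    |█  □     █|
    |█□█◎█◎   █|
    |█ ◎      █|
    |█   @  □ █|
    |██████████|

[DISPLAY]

           ┃··█··███··█··██·····┃ 
        ┏━━━━━━━━━━━━━━━━━━━━━━━━┓
        ┃ Sokoban                ┃
        ┠────────────────────────┨
        ┃██████████              ┃
        ┃█  □     █              ┃
        ┃█□█◎█◎   █              ┃
        ┃█ ◎      █              ┃
        ┃█   @  □ █              ┃
        ┃██████████              ┃
        ┃Moves: 0  0/3           ┃
        ┗━━━━━━━━━━━━━━━━━━━━━━━━┛
                                  
                                  


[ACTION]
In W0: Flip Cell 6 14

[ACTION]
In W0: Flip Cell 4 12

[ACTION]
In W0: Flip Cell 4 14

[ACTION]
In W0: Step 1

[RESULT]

           ┃··█·····██····█·█·█·┃ 
        ┏━━━━━━━━━━━━━━━━━━━━━━━━┓
        ┃ Sokoban                ┃
        ┠────────────────────────┨
        ┃██████████              ┃
        ┃█  □     █              ┃
        ┃█□█◎█◎   █              ┃
        ┃█ ◎      █              ┃
        ┃█   @  □ █              ┃
        ┃██████████              ┃
        ┃Moves: 0  0/3           ┃
        ┗━━━━━━━━━━━━━━━━━━━━━━━━┛
                                  
                                  


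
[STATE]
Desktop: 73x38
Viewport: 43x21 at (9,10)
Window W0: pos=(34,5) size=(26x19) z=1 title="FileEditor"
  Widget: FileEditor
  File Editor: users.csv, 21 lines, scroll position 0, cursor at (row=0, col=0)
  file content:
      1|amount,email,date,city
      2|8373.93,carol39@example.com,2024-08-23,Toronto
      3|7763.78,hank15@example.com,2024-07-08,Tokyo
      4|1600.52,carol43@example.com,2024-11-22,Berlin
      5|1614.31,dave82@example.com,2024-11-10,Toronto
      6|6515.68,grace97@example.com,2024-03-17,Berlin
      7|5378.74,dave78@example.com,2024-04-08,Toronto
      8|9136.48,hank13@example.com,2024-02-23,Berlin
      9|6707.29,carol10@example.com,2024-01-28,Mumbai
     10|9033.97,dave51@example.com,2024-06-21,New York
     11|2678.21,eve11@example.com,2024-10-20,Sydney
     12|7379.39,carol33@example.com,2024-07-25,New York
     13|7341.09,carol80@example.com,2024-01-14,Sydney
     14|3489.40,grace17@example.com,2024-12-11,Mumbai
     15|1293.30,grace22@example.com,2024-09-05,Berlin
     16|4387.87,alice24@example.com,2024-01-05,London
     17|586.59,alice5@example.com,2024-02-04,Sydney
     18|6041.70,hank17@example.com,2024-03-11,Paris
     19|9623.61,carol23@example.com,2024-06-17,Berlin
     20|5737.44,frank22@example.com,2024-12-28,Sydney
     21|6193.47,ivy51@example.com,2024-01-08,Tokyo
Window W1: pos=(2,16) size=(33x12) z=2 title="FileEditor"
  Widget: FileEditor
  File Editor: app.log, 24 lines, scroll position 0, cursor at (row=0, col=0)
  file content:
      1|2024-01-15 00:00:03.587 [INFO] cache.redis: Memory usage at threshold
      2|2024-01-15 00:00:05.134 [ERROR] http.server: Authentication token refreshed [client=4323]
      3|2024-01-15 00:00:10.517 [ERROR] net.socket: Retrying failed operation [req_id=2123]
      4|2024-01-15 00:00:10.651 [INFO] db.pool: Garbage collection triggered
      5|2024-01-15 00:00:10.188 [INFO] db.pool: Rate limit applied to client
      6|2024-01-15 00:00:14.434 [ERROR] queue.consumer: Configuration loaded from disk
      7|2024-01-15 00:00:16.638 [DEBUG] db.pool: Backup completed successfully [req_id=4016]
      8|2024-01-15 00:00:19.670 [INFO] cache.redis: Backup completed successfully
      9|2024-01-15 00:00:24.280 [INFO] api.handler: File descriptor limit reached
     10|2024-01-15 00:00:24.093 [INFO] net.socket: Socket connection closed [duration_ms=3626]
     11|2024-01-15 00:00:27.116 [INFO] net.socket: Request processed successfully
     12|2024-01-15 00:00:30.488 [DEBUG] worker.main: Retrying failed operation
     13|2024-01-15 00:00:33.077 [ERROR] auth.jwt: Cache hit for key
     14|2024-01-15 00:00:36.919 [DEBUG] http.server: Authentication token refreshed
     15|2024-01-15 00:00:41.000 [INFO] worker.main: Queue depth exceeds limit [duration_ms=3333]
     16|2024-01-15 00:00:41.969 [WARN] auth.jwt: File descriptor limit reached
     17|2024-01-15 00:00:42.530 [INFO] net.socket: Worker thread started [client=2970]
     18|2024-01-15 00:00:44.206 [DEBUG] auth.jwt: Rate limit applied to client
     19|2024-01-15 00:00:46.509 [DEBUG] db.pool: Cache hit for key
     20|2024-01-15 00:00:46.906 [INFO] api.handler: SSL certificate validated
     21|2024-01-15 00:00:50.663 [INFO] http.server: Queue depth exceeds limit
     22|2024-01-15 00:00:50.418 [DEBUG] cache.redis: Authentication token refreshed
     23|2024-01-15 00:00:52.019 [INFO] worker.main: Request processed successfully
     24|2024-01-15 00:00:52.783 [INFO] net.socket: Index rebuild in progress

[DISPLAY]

                         ┃7763.78,hank15@ex
                         ┃1600.52,carol43@e
                         ┃1614.31,dave82@ex
                         ┃6515.68,grace97@e
                         ┃5378.74,dave78@ex
                         ┃9136.48,hank13@ex
━━━━━━━━━━━━━━━━━━━━━━━━━┓6707.29,carol10@e
ditor                    ┃9033.97,dave51@ex
─────────────────────────┨2678.21,eve11@exa
1-15 00:00:03.587 [INFO]▲┃7379.39,carol33@e
1-15 00:00:05.134 [ERROR█┃7341.09,carol80@e
1-15 00:00:10.517 [ERROR░┃3489.40,grace17@e
1-15 00:00:10.651 [INFO]░┃1293.30,grace22@e
1-15 00:00:10.188 [INFO]░┃━━━━━━━━━━━━━━━━━
1-15 00:00:14.434 [ERROR░┃                 
1-15 00:00:16.638 [DEBUG░┃                 
1-15 00:00:19.670 [INFO]▼┃                 
━━━━━━━━━━━━━━━━━━━━━━━━━┛                 
                                           
                                           
                                           


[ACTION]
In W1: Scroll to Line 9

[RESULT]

                         ┃7763.78,hank15@ex
                         ┃1600.52,carol43@e
                         ┃1614.31,dave82@ex
                         ┃6515.68,grace97@e
                         ┃5378.74,dave78@ex
                         ┃9136.48,hank13@ex
━━━━━━━━━━━━━━━━━━━━━━━━━┓6707.29,carol10@e
ditor                    ┃9033.97,dave51@ex
─────────────────────────┨2678.21,eve11@exa
1-15 00:00:24.280 [INFO]▲┃7379.39,carol33@e
1-15 00:00:24.093 [INFO]░┃7341.09,carol80@e
1-15 00:00:27.116 [INFO]░┃3489.40,grace17@e
1-15 00:00:30.488 [DEBUG░┃1293.30,grace22@e
1-15 00:00:33.077 [ERROR█┃━━━━━━━━━━━━━━━━━
1-15 00:00:36.919 [DEBUG░┃                 
1-15 00:00:41.000 [INFO]░┃                 
1-15 00:00:41.969 [WARN]▼┃                 
━━━━━━━━━━━━━━━━━━━━━━━━━┛                 
                                           
                                           
                                           


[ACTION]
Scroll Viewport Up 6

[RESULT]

                                           
                         ┏━━━━━━━━━━━━━━━━━
                         ┃ FileEditor      
                         ┠─────────────────
                         ┃█mount,email,date
                         ┃8373.93,carol39@e
                         ┃7763.78,hank15@ex
                         ┃1600.52,carol43@e
                         ┃1614.31,dave82@ex
                         ┃6515.68,grace97@e
                         ┃5378.74,dave78@ex
                         ┃9136.48,hank13@ex
━━━━━━━━━━━━━━━━━━━━━━━━━┓6707.29,carol10@e
ditor                    ┃9033.97,dave51@ex
─────────────────────────┨2678.21,eve11@exa
1-15 00:00:24.280 [INFO]▲┃7379.39,carol33@e
1-15 00:00:24.093 [INFO]░┃7341.09,carol80@e
1-15 00:00:27.116 [INFO]░┃3489.40,grace17@e
1-15 00:00:30.488 [DEBUG░┃1293.30,grace22@e
1-15 00:00:33.077 [ERROR█┃━━━━━━━━━━━━━━━━━
1-15 00:00:36.919 [DEBUG░┃                 


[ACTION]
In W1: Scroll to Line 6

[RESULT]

                                           
                         ┏━━━━━━━━━━━━━━━━━
                         ┃ FileEditor      
                         ┠─────────────────
                         ┃█mount,email,date
                         ┃8373.93,carol39@e
                         ┃7763.78,hank15@ex
                         ┃1600.52,carol43@e
                         ┃1614.31,dave82@ex
                         ┃6515.68,grace97@e
                         ┃5378.74,dave78@ex
                         ┃9136.48,hank13@ex
━━━━━━━━━━━━━━━━━━━━━━━━━┓6707.29,carol10@e
ditor                    ┃9033.97,dave51@ex
─────────────────────────┨2678.21,eve11@exa
1-15 00:00:14.434 [ERROR▲┃7379.39,carol33@e
1-15 00:00:16.638 [DEBUG░┃7341.09,carol80@e
1-15 00:00:19.670 [INFO]█┃3489.40,grace17@e
1-15 00:00:24.280 [INFO]░┃1293.30,grace22@e
1-15 00:00:24.093 [INFO]░┃━━━━━━━━━━━━━━━━━
1-15 00:00:27.116 [INFO]░┃                 


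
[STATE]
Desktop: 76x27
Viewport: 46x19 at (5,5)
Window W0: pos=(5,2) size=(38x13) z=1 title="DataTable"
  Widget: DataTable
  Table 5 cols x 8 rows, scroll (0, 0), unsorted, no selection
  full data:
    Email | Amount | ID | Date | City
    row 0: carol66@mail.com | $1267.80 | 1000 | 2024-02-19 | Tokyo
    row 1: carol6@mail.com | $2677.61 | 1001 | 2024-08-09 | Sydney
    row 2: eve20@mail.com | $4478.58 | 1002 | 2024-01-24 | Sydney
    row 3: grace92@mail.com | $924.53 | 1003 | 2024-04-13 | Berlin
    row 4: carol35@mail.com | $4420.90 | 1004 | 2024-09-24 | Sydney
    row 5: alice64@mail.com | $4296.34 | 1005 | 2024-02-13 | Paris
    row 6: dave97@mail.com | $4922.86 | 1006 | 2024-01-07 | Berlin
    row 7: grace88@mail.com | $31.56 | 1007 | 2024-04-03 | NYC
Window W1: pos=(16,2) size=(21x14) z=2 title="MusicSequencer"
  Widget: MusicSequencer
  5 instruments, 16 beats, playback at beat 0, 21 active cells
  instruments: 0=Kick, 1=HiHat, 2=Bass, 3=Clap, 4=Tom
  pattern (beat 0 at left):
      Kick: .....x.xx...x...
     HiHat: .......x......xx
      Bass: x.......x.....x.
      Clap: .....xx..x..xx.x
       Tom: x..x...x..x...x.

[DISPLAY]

┃Email     ┃      ▼123456789012┃Date ┃        
┃──────────┃  Kick·····█·██···█┃─────┃        
┃carol66@ma┃ HiHat·······█·····┃2024-┃        
┃carol6@mai┃  Bass█·······█····┃2024-┃        
┃eve20@mail┃  Clap·····██··█··█┃2024-┃        
┃grace92@ma┃   Tom█··█···█··█··┃2024-┃        
┃carol35@ma┃                   ┃2024-┃        
┃alice64@ma┃                   ┃2024-┃        
┃dave97@mai┃                   ┃2024-┃        
┗━━━━━━━━━━┃                   ┃━━━━━┛        
           ┗━━━━━━━━━━━━━━━━━━━┛              
                                              
                                              
                                              
                                              
                                              
                                              
                                              
                                              


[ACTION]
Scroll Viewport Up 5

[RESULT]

                                              
                                              
┏━━━━━━━━━━┏━━━━━━━━━━━━━━━━━━━┓━━━━━┓        
┃ DataTable┃ MusicSequencer    ┃     ┃        
┠──────────┠───────────────────┨─────┨        
┃Email     ┃      ▼123456789012┃Date ┃        
┃──────────┃  Kick·····█·██···█┃─────┃        
┃carol66@ma┃ HiHat·······█·····┃2024-┃        
┃carol6@mai┃  Bass█·······█····┃2024-┃        
┃eve20@mail┃  Clap·····██··█··█┃2024-┃        
┃grace92@ma┃   Tom█··█···█··█··┃2024-┃        
┃carol35@ma┃                   ┃2024-┃        
┃alice64@ma┃                   ┃2024-┃        
┃dave97@mai┃                   ┃2024-┃        
┗━━━━━━━━━━┃                   ┃━━━━━┛        
           ┗━━━━━━━━━━━━━━━━━━━┛              
                                              
                                              
                                              


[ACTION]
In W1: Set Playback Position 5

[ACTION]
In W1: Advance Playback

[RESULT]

                                              
                                              
┏━━━━━━━━━━┏━━━━━━━━━━━━━━━━━━━┓━━━━━┓        
┃ DataTable┃ MusicSequencer    ┃     ┃        
┠──────────┠───────────────────┨─────┨        
┃Email     ┃      012345▼789012┃Date ┃        
┃──────────┃  Kick·····█·██···█┃─────┃        
┃carol66@ma┃ HiHat·······█·····┃2024-┃        
┃carol6@mai┃  Bass█·······█····┃2024-┃        
┃eve20@mail┃  Clap·····██··█··█┃2024-┃        
┃grace92@ma┃   Tom█··█···█··█··┃2024-┃        
┃carol35@ma┃                   ┃2024-┃        
┃alice64@ma┃                   ┃2024-┃        
┃dave97@mai┃                   ┃2024-┃        
┗━━━━━━━━━━┃                   ┃━━━━━┛        
           ┗━━━━━━━━━━━━━━━━━━━┛              
                                              
                                              
                                              


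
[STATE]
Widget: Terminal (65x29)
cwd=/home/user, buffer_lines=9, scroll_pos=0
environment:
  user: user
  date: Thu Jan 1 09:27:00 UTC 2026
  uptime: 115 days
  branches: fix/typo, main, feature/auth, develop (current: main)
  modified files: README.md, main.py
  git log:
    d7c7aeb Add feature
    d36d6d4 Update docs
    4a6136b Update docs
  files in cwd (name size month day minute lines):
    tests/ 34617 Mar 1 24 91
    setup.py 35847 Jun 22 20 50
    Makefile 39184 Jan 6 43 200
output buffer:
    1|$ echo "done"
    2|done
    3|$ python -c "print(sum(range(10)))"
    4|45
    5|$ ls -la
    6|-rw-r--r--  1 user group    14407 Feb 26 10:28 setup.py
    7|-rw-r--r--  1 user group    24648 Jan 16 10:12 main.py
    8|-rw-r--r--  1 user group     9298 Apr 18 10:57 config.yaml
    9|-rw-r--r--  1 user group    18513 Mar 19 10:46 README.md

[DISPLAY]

$ echo "done"                                                    
done                                                             
$ python -c "print(sum(range(10)))"                              
45                                                               
$ ls -la                                                         
-rw-r--r--  1 user group    14407 Feb 26 10:28 setup.py          
-rw-r--r--  1 user group    24648 Jan 16 10:12 main.py           
-rw-r--r--  1 user group     9298 Apr 18 10:57 config.yaml       
-rw-r--r--  1 user group    18513 Mar 19 10:46 README.md         
$ █                                                              
                                                                 
                                                                 
                                                                 
                                                                 
                                                                 
                                                                 
                                                                 
                                                                 
                                                                 
                                                                 
                                                                 
                                                                 
                                                                 
                                                                 
                                                                 
                                                                 
                                                                 
                                                                 
                                                                 


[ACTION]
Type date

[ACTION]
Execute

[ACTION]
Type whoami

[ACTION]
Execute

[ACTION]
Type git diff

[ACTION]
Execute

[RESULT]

$ echo "done"                                                    
done                                                             
$ python -c "print(sum(range(10)))"                              
45                                                               
$ ls -la                                                         
-rw-r--r--  1 user group    14407 Feb 26 10:28 setup.py          
-rw-r--r--  1 user group    24648 Jan 16 10:12 main.py           
-rw-r--r--  1 user group     9298 Apr 18 10:57 config.yaml       
-rw-r--r--  1 user group    18513 Mar 19 10:46 README.md         
$ date                                                           
Thu Jan 1 09:27:00 UTC 2026                                      
$ whoami                                                         
user                                                             
$ git diff                                                       
diff --git a/main.py b/main.py                                   
--- a/main.py                                                    
+++ b/main.py                                                    
@@ -1,3 +1,4 @@                                                  
+# updated                                                       
 import sys                                                      
$ █                                                              
                                                                 
                                                                 
                                                                 
                                                                 
                                                                 
                                                                 
                                                                 
                                                                 


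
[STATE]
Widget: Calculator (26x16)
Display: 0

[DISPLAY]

                         0
┌───┬───┬───┬───┐         
│ 7 │ 8 │ 9 │ ÷ │         
├───┼───┼───┼───┤         
│ 4 │ 5 │ 6 │ × │         
├───┼───┼───┼───┤         
│ 1 │ 2 │ 3 │ - │         
├───┼───┼───┼───┤         
│ 0 │ . │ = │ + │         
├───┼───┼───┼───┤         
│ C │ MC│ MR│ M+│         
└───┴───┴───┴───┘         
                          
                          
                          
                          


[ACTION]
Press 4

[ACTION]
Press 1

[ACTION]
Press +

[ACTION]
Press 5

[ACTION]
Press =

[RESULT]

                        46
┌───┬───┬───┬───┐         
│ 7 │ 8 │ 9 │ ÷ │         
├───┼───┼───┼───┤         
│ 4 │ 5 │ 6 │ × │         
├───┼───┼───┼───┤         
│ 1 │ 2 │ 3 │ - │         
├───┼───┼───┼───┤         
│ 0 │ . │ = │ + │         
├───┼───┼───┼───┤         
│ C │ MC│ MR│ M+│         
└───┴───┴───┴───┘         
                          
                          
                          
                          


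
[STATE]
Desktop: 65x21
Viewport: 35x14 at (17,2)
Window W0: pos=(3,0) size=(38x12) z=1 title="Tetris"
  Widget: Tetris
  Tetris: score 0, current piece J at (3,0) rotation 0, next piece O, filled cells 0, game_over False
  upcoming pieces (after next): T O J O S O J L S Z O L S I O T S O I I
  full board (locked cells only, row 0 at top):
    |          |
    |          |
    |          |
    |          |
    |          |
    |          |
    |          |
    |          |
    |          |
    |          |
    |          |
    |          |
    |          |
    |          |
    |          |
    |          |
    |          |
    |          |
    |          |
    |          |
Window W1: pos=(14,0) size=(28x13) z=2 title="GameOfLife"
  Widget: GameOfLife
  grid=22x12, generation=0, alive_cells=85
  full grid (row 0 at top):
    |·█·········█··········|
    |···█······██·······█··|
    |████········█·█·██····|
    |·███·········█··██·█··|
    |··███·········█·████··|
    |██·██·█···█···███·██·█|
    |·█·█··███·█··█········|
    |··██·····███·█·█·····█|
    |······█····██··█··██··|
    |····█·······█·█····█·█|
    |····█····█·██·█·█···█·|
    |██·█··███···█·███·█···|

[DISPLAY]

────────────────────────┨          
n: 0                    ┃          
██········█·█·██····    ┃          
██·········█··██·█··    ┃          
███·········█·████··    ┃          
·██·█···█···███·██·█    ┃          
·█··███·█··█········    ┃          
██·····███·█·█·····█    ┃          
····█····██··█··██··    ┃          
··█·······█·█····█·█    ┃          
━━━━━━━━━━━━━━━━━━━━━━━━┛          
                                   
                                   
                                   


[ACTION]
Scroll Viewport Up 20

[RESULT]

━━━━━━━━━━━━━━━━━━━━━━━━┓          
ameOfLife               ┃          
────────────────────────┨          
n: 0                    ┃          
██········█·█·██····    ┃          
██·········█··██·█··    ┃          
███·········█·████··    ┃          
·██·█···█···███·██·█    ┃          
·█··███·█··█········    ┃          
██·····███·█·█·····█    ┃          
····█····██··█··██··    ┃          
··█·······█·█····█·█    ┃          
━━━━━━━━━━━━━━━━━━━━━━━━┛          
                                   


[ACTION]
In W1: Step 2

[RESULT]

━━━━━━━━━━━━━━━━━━━━━━━━┓          
ameOfLife               ┃          
────────────────────────┨          
n: 2                    ┃          
········█····██·····    ┃          
··············█·····    ┃          
··········█······██·    ┃          
······█··········██·    ┃          
···█······█··█···██·    ┃          
█████·██··███····█··    ┃          
███····█····█···██··    ┃          
·█·██····█·██·█·····    ┃          
━━━━━━━━━━━━━━━━━━━━━━━━┛          
                                   


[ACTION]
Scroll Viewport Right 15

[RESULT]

━━━━━━━━━━━┓                       
           ┃                       
───────────┨                       
           ┃                       
██·····    ┃                       
·█·····    ┃                       
····██·    ┃                       
····██·    ┃                       
█···██·    ┃                       
····█··    ┃                       
···██··    ┃                       
·█·····    ┃                       
━━━━━━━━━━━┛                       
                                   


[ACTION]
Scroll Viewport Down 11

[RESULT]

····██·    ┃                       
█···██·    ┃                       
····█··    ┃                       
···██··    ┃                       
·█·····    ┃                       
━━━━━━━━━━━┛                       
                                   
                                   
                                   
                                   
                                   
                                   
                                   
                                   


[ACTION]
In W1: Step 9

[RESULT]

·····██    ┃                       
·······    ┃                       
██·····    ┃                       
██·····    ┃                       
····███    ┃                       
━━━━━━━━━━━┛                       
                                   
                                   
                                   
                                   
                                   
                                   
                                   
                                   


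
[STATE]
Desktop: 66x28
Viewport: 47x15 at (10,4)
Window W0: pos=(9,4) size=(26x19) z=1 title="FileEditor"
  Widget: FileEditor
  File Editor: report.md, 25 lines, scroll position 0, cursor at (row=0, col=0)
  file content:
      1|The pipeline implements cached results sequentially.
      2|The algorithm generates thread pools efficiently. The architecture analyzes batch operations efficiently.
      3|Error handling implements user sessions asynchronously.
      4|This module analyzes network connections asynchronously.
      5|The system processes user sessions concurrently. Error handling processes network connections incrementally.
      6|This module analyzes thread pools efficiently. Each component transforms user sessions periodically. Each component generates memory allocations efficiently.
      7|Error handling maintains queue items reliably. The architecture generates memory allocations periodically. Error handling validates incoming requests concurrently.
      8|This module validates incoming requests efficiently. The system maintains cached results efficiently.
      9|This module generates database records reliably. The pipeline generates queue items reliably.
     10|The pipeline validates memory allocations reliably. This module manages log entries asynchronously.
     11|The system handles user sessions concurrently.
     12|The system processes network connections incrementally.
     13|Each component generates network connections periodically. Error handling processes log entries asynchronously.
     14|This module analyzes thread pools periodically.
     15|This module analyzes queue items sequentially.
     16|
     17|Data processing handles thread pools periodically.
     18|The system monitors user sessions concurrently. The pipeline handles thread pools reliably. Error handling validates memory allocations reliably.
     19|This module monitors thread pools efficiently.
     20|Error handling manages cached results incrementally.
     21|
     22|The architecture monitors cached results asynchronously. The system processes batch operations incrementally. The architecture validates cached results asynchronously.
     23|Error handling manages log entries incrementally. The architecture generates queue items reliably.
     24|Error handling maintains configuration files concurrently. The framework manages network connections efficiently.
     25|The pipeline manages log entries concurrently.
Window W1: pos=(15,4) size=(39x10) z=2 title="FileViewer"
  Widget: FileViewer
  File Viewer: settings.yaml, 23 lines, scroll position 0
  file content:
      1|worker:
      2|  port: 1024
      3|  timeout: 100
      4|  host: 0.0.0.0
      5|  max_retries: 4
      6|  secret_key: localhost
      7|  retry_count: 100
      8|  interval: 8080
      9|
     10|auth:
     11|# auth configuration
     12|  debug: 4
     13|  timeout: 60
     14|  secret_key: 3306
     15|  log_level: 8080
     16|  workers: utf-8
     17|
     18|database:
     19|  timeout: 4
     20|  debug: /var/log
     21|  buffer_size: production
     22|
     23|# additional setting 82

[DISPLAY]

━━━━━┏━━━━━━━━━━━━━━━━━━━━━━━━━━━━━━━━━━━━━┓   
 File┃ FileViewer                          ┃   
─────┠─────────────────────────────────────┨   
█he p┃worker:                             ▲┃   
The a┃  port: 1024                        █┃   
Error┃  timeout: 100                      ░┃   
This ┃  host: 0.0.0.0                     ░┃   
The s┃  max_retries: 4                    ░┃   
This ┃  secret_key: localhost             ▼┃   
Error┗━━━━━━━━━━━━━━━━━━━━━━━━━━━━━━━━━━━━━┛   
This module validates i░┃                      
This module generates d░┃                      
The pipeline validates ░┃                      
The system handles user░┃                      
The system processes ne░┃                      


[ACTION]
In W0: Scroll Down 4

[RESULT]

━━━━━┏━━━━━━━━━━━━━━━━━━━━━━━━━━━━━━━━━━━━━┓   
 File┃ FileViewer                          ┃   
─────┠─────────────────────────────────────┨   
The s┃worker:                             ▲┃   
This ┃  port: 1024                        █┃   
Error┃  timeout: 100                      ░┃   
This ┃  host: 0.0.0.0                     ░┃   
This ┃  max_retries: 4                    ░┃   
The p┃  secret_key: localhost             ▼┃   
The s┗━━━━━━━━━━━━━━━━━━━━━━━━━━━━━━━━━━━━━┛   
The system processes ne░┃                      
Each component generate░┃                      
This module analyzes th░┃                      
This module analyzes qu░┃                      
                       ░┃                      


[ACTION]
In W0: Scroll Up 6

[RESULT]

━━━━━┏━━━━━━━━━━━━━━━━━━━━━━━━━━━━━━━━━━━━━┓   
 File┃ FileViewer                          ┃   
─────┠─────────────────────────────────────┨   
█he p┃worker:                             ▲┃   
The a┃  port: 1024                        █┃   
Error┃  timeout: 100                      ░┃   
This ┃  host: 0.0.0.0                     ░┃   
The s┃  max_retries: 4                    ░┃   
This ┃  secret_key: localhost             ▼┃   
Error┗━━━━━━━━━━━━━━━━━━━━━━━━━━━━━━━━━━━━━┛   
This module validates i░┃                      
This module generates d░┃                      
The pipeline validates ░┃                      
The system handles user░┃                      
The system processes ne░┃                      


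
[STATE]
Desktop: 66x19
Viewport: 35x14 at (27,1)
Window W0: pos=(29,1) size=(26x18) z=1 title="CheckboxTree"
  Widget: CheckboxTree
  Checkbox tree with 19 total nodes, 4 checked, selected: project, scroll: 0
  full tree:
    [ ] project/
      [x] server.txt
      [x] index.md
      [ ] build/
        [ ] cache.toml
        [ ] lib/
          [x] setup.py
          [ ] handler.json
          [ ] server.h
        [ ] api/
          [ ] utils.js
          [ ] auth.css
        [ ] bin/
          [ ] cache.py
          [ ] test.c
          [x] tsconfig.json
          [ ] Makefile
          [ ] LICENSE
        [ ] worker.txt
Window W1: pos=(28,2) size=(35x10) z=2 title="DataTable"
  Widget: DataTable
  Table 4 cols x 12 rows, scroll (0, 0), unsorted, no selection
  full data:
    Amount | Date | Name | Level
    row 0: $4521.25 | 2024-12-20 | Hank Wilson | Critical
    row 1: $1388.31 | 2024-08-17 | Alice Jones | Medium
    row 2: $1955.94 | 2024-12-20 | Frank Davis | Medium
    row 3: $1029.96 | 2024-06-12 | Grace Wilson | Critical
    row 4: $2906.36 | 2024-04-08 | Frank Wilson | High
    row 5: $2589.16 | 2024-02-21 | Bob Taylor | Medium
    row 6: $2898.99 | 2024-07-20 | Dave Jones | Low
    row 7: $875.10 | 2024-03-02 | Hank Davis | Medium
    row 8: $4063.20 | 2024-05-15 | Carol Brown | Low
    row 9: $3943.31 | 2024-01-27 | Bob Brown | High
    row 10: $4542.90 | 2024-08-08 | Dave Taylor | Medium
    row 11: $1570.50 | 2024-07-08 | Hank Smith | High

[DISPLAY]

  ┏━━━━━━━━━━━━━━━━━━━━━━━━┓       
 ┏━━━━━━━━━━━━━━━━━━━━━━━━━━━━━━━━━
 ┃ DataTable                       
 ┠─────────────────────────────────
 ┃Amount  │Date      │Name        │
 ┃────────┼──────────┼────────────┼
 ┃$4521.25│2024-12-20│Hank Wilson │
 ┃$1388.31│2024-08-17│Alice Jones │
 ┃$1955.94│2024-12-20│Frank Davis │
 ┃$1029.96│2024-06-12│Grace Wilson│
 ┗━━━━━━━━━━━━━━━━━━━━━━━━━━━━━━━━━
  ┃       [ ] server.h     ┃       
  ┃     [ ] api/           ┃       
  ┃       [ ] utils.js     ┃       


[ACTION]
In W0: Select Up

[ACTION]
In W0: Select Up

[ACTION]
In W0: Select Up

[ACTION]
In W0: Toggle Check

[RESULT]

  ┏━━━━━━━━━━━━━━━━━━━━━━━━┓       
 ┏━━━━━━━━━━━━━━━━━━━━━━━━━━━━━━━━━
 ┃ DataTable                       
 ┠─────────────────────────────────
 ┃Amount  │Date      │Name        │
 ┃────────┼──────────┼────────────┼
 ┃$4521.25│2024-12-20│Hank Wilson │
 ┃$1388.31│2024-08-17│Alice Jones │
 ┃$1955.94│2024-12-20│Frank Davis │
 ┃$1029.96│2024-06-12│Grace Wilson│
 ┗━━━━━━━━━━━━━━━━━━━━━━━━━━━━━━━━━
  ┃       [x] server.h     ┃       
  ┃     [x] api/           ┃       
  ┃       [x] utils.js     ┃       


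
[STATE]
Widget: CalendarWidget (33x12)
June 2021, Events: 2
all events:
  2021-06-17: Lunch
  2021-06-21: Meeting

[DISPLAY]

            June 2021            
Mo Tu We Th Fr Sa Su             
    1  2  3  4  5  6             
 7  8  9 10 11 12 13             
14 15 16 17* 18 19 20            
21* 22 23 24 25 26 27            
28 29 30                         
                                 
                                 
                                 
                                 
                                 


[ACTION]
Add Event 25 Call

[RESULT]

            June 2021            
Mo Tu We Th Fr Sa Su             
    1  2  3  4  5  6             
 7  8  9 10 11 12 13             
14 15 16 17* 18 19 20            
21* 22 23 24 25* 26 27           
28 29 30                         
                                 
                                 
                                 
                                 
                                 


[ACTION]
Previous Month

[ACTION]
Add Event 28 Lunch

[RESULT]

             May 2021            
Mo Tu We Th Fr Sa Su             
                1  2             
 3  4  5  6  7  8  9             
10 11 12 13 14 15 16             
17 18 19 20 21 22 23             
24 25 26 27 28* 29 30            
31                               
                                 
                                 
                                 
                                 


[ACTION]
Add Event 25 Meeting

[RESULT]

             May 2021            
Mo Tu We Th Fr Sa Su             
                1  2             
 3  4  5  6  7  8  9             
10 11 12 13 14 15 16             
17 18 19 20 21 22 23             
24 25* 26 27 28* 29 30           
31                               
                                 
                                 
                                 
                                 


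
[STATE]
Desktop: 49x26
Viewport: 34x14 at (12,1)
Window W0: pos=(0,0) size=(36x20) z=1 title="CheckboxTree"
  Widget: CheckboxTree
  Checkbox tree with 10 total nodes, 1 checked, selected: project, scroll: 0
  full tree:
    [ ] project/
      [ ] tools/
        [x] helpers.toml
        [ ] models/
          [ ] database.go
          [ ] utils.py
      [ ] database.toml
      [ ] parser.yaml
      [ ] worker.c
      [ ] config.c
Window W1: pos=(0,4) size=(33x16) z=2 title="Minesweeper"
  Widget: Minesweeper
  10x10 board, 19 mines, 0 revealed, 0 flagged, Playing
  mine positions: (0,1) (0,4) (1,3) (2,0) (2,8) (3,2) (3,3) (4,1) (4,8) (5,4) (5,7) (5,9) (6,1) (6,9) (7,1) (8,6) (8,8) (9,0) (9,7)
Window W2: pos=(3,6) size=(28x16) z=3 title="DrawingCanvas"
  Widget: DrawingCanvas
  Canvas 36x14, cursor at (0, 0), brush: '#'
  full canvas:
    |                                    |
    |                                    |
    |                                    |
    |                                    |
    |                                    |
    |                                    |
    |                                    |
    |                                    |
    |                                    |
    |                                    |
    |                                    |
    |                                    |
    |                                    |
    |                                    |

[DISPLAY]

ee                     ┃          
───────────────────────┨          
t/                     ┃          
━━━━━━━━━━━━━━━━━━━━┓  ┃          
r                   ┃  ┃          
━━━━━━━━━━━━━━━━━━┓─┨  ┃          
Canvas            ┃ ┃  ┃          
──────────────────┨ ┃  ┃          
                  ┃ ┃  ┃          
                  ┃ ┃  ┃          
                  ┃ ┃  ┃          
                  ┃ ┃  ┃          
                  ┃ ┃  ┃          
                  ┃ ┃  ┃          


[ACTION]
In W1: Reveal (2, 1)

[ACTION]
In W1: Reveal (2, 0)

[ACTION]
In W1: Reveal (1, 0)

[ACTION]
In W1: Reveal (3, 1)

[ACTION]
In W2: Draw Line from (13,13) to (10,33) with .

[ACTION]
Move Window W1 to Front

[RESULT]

ee                     ┃          
───────────────────────┨          
t/                     ┃          
━━━━━━━━━━━━━━━━━━━━┓  ┃          
r                   ┃  ┃          
────────────────────┨  ┃          
                    ┃  ┃          
                    ┃  ┃          
                    ┃  ┃          
                    ┃  ┃          
                    ┃  ┃          
                    ┃  ┃          
                    ┃  ┃          
                    ┃  ┃          
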